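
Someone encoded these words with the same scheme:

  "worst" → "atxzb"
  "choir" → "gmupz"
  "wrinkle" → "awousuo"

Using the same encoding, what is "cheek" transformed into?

In worst: w→a is +4, o→t is +5, r→x is +6, s→z is +7 — the shift increases by 1 each position. The shift increases by 1 at each position, starting from +4: 4, 5, 6, ….
For cheek: c+4=g, h+5=m, e+6=k, e+7=l, k+8=s.

gmkls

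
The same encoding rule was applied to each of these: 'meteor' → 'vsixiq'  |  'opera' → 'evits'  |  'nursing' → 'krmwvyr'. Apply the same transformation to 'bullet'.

xippyf

The word is reversed, then every letter is shifted forward by 4.
On bullet: reverse → tellub; then shift: t+4=x, e+4=i, l+4=p, l+4=p, u+4=y, b+4=f.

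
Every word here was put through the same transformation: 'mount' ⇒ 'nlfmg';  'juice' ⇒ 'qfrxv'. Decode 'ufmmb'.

funny

This is the alphabet-reversal cipher (Atbash): a becomes z, b becomes y, etc.
Decoding ufmmb: u↔f, f↔u, m↔n, m↔n, b↔y.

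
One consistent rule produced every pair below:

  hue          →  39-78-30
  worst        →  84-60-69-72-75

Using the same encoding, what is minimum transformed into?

54-42-57-42-54-78-54

h(#8)→39 and u(#21)→78: differences scale by 3, so n = 3·pos + 15. With a=1..z=26, the number is 3·pos + 15.
On minimum: m=13→54, i=9→42, n=14→57, i=9→42, m=13→54, u=21→78, m=13→54.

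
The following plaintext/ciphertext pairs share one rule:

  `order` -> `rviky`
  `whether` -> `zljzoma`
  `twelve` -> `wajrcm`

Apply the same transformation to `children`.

flnrkznx

In order: o→r is +3, r→v is +4, d→i is +5, e→k is +6 — the shift increases by 1 each position. Each letter shifts forward by (position + 3), i.e. 3, 4, 5, … — the shift grows by one for each successive letter.
On children: c+3=f, h+4=l, i+5=n, l+6=r, d+7=k, r+8=z, e+9=n, n+10=x.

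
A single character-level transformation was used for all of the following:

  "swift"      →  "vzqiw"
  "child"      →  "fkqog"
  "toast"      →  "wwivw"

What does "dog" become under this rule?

gwj

The rule splits by letter class: vowels +8, consonants +3.
For dog: d(cons)+3=g, o(vowel)+8=w, g(cons)+3=j.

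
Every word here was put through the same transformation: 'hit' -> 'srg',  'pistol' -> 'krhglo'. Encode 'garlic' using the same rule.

tziorx

Each pair mirrors across the alphabet (h↔s, i↔r, t↔g): positions sum to 25. Letters are reflected about the middle of the alphabet (position → 25−position): Atbash.
On garlic: g↔t, a↔z, r↔i, l↔o, i↔r, c↔x.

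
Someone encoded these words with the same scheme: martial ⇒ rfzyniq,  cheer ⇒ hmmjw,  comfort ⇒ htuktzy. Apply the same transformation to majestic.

Shifts by position in martial: pos 0: m→r (+5), pos 1: a→f (+5), pos 2: r→z (+8), pos 3: t→y (+5), pos 4: i→n (+5), pos 5: a→i (+8) — repeating every 3. A repeating key of period 3 is used — shifts +5, +5, +8 over and over.
For majestic: m+5=r, a+5=f, j+8=r, e+5=j, s+5=x, t+8=b, i+5=n, c+5=h.

rfrjxbnh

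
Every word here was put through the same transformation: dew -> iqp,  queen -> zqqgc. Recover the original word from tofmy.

match

Two steps: reverse the string, then apply a Caesar shift of +12.
Undoing it on tofmy: shift back: t−12=h, o−12=c, f−12=t, m−12=a, y−12=m → hctam; then reverse → match.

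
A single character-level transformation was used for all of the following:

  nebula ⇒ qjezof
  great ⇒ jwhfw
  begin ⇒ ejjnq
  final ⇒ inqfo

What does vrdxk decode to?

Shifts by position in nebula: pos 0: n→q (+3), pos 1: e→j (+5), pos 2: b→e (+3), pos 3: u→z (+5) — repeating every 2. It's a Vigenère-style cipher with numeric key [3,5]: position i shifts by key[i mod 2].
Decoding vrdxk: v−3=s, r−5=m, d−3=a, x−5=s, k−3=h.

smash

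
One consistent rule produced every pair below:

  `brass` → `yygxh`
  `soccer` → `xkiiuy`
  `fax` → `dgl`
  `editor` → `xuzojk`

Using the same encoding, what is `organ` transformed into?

The output letters match the input read backwards, each shifted +6: brass reversed is ssarb. Read the word backwards and shift each letter +6.
For organ: reverse → nagro; then shift: n+6=t, a+6=g, g+6=m, r+6=x, o+6=u.

tgmxu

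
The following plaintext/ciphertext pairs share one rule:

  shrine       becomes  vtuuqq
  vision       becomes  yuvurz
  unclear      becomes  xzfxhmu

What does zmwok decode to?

A repeating key of period 2 is used — shifts +3, +12 over and over.
Reversing it on zmwok: z−3=w, m−12=a, w−3=t, o−12=c, k−3=h.

watch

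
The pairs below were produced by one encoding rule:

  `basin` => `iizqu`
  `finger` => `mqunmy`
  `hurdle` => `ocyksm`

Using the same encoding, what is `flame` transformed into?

msitm

The shift depends on letter class: consonant b→i is +7, but vowel a→i is +8. The rule splits by letter class: vowels +8, consonants +7.
On flame: f(cons)+7=m, l(cons)+7=s, a(vowel)+8=i, m(cons)+7=t, e(vowel)+8=m.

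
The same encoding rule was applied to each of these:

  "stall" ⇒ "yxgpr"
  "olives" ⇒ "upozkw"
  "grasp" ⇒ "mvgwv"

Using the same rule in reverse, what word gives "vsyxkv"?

Shifts by position in stall: pos 0: s→y (+6), pos 1: t→x (+4), pos 2: a→g (+6), pos 3: l→p (+4) — repeating every 2. A repeating key of period 2 is used — shifts +6, +4 over and over.
Reversing it on vsyxkv: v−6=p, s−4=o, y−6=s, x−4=t, k−6=e, v−4=r.

poster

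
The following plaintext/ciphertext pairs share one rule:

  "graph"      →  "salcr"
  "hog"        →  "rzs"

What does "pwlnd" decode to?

The output letters match the input read backwards, each shifted +11: graph reversed is hparg. The word is reversed, then every letter is shifted forward by 11.
Undoing it on pwlnd: shift back: p−11=e, w−11=l, l−11=a, n−11=c, d−11=s → elacs; then reverse → scale.

scale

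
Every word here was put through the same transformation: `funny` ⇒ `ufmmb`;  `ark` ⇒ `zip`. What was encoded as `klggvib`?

This is the alphabet-reversal cipher (Atbash): a becomes z, b becomes y, etc.
Undoing it on klggvib: k↔p, l↔o, g↔t, g↔t, v↔e, i↔r, b↔y.

pottery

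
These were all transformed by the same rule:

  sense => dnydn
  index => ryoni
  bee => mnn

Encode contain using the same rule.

The shift depends on letter class: consonant s→d is +11, but vowel e→n is +9. The rule splits by letter class: vowels +9, consonants +11.
Applying it to contain: c(cons)+11=n, o(vowel)+9=x, n(cons)+11=y, t(cons)+11=e, a(vowel)+9=j, i(vowel)+9=r, n(cons)+11=y.

nxyejry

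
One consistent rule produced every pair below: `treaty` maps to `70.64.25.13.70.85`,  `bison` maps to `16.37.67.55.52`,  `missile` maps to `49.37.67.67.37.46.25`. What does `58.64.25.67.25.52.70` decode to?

t(#20)→70 and r(#18)→64: differences scale by 3, so n = 3·pos + 10. Each letter becomes 3×(its alphabet position, a=1..z=26) + 10.
Undoing it on 58.64.25.67.25.52.70: 58→(58−10)÷3=16=p, 64→(64−10)÷3=18=r, 25→(25−10)÷3=5=e, 67→(67−10)÷3=19=s, 25→(25−10)÷3=5=e, 52→(52−10)÷3=14=n, 70→(70−10)÷3=20=t.

present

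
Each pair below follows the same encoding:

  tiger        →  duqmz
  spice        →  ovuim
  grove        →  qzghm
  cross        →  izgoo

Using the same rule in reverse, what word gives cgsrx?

mound

Each letter's alphabet position (a=0..z=25) is mapped through 15·x+4 mod 26 — an affine cipher.
Reversing it on cgsrx: c(2)→7·(2−4)≡12=m; g(6)→7·(6−4)≡14=o; s(18)→7·(18−4)≡20=u; r(17)→7·(17−4)≡13=n; x(23)→7·(23−4)≡3=d (all mod 26).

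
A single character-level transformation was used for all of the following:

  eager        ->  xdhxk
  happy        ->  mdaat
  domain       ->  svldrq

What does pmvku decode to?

e(4)→x(23) and a(0)→d(3) fit y≡5x+3 (mod 26); the inverse of 5 mod 26 is 21. This is an affine cipher: with a=0,…,z=25, each position x becomes (5x+3) mod 26.
Reversing it on pmvku: p(15)→21·(15−3)≡18=s; m(12)→21·(12−3)≡7=h; v(21)→21·(21−3)≡14=o; k(10)→21·(10−3)≡17=r; u(20)→21·(20−3)≡19=t (all mod 26).

short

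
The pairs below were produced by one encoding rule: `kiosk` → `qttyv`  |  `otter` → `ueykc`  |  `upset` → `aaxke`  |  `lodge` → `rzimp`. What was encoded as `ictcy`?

Shifts by position in kiosk: pos 0: k→q (+6), pos 1: i→t (+11), pos 2: o→t (+5), pos 3: s→y (+6), pos 4: k→v (+11) — repeating every 3. The shifts repeat in a cycle of length 3: positions 0,1,… shift by +6, +11, +5, then the pattern repeats.
Reversing it on ictcy: i−6=c, c−11=r, t−5=o, c−6=w, y−11=n.

crown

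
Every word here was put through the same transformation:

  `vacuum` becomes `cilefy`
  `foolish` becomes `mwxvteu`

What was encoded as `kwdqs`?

dough

Letter i (0-indexed) is shifted by i+7, so successive shifts are 7, 8, 9, ….
Undoing it on kwdqs: k−7=d, w−8=o, d−9=u, q−10=g, s−11=h.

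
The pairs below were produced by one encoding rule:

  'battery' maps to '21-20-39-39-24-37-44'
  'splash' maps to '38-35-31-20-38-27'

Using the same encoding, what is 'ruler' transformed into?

Letters become their 1-based position plus 19 (so a→20, b→21, …).
For ruler: r=18→37, u=21→40, l=12→31, e=5→24, r=18→37.

37-40-31-24-37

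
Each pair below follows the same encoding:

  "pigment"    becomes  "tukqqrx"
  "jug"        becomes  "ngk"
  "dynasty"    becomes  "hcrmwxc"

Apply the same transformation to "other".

The shift depends on letter class: consonant p→t is +4, but vowel i→u is +12. Two shifts are in play — +12 for a/e/i/o/u, +4 for every other letter.
On other: o(vowel)+12=a, t(cons)+4=x, h(cons)+4=l, e(vowel)+12=q, r(cons)+4=v.

axlqv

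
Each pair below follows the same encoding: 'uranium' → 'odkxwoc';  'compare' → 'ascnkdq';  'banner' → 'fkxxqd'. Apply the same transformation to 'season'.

yqkysx

u(20)→o(14) and r(17)→d(3) fit y≡21x+10 (mod 26); the inverse of 21 mod 26 is 5. Treating letters as 0–25, the rule is x ↦ 21x + 10 (mod 26).
For season: s(18)→21·18+10≡24=y; e(4)→21·4+10≡16=q; a(0)→21·0+10≡10=k; s(18)→21·18+10≡24=y; o(14)→21·14+10≡18=s; n(13)→21·13+10≡23=x (all mod 26).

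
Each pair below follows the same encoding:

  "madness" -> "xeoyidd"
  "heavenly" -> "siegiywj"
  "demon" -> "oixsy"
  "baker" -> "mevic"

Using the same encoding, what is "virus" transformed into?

gmcyd

The shift depends on letter class: consonant m→x is +11, but vowel a→e is +4. Vowels shift forward by 4 and consonants shift forward by 11.
On virus: v(cons)+11=g, i(vowel)+4=m, r(cons)+11=c, u(vowel)+4=y, s(cons)+11=d.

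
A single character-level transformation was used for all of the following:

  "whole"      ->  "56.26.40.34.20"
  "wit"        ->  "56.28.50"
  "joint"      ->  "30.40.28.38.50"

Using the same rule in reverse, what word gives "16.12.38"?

w(#23)→56 and h(#8)→26: differences scale by 2, so n = 2·pos + 10. With a=1..z=26, the number is 2·pos + 10.
Undoing it on 16.12.38: 16→(16−10)÷2=3=c, 12→(12−10)÷2=1=a, 38→(38−10)÷2=14=n.

can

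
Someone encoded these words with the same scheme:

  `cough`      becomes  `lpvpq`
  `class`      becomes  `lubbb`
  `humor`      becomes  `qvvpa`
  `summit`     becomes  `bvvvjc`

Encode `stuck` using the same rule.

The shift depends on letter class: consonant c→l is +9, but vowel o→p is +1. Vowels shift forward by 1 and consonants shift forward by 9.
Applying it to stuck: s(cons)+9=b, t(cons)+9=c, u(vowel)+1=v, c(cons)+9=l, k(cons)+9=t.

bcvlt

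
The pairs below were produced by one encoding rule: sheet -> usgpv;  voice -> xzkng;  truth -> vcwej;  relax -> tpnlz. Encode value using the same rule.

Shifts by position in sheet: pos 0: s→u (+2), pos 1: h→s (+11), pos 2: e→g (+2), pos 3: e→p (+11) — repeating every 2. A repeating key of period 2 is used — shifts +2, +11 over and over.
Applying it to value: v+2=x, a+11=l, l+2=n, u+11=f, e+2=g.

xlnfg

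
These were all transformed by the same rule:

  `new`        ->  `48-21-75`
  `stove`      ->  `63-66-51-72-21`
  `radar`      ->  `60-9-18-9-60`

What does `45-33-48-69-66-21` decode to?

minute

n(#14)→48 and e(#5)→21: differences scale by 3, so n = 3·pos + 6. Each letter becomes 3×(its alphabet position, a=1..z=26) + 6.
Undoing it on 45-33-48-69-66-21: 45→(45−6)÷3=13=m, 33→(33−6)÷3=9=i, 48→(48−6)÷3=14=n, 69→(69−6)÷3=21=u, 66→(66−6)÷3=20=t, 21→(21−6)÷3=5=e.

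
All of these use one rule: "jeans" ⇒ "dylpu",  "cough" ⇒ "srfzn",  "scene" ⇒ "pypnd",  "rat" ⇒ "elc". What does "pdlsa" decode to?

The output letters match the input read backwards, each shifted +11: jeans reversed is snaej. The word is reversed, then every letter is shifted forward by 11.
Reversing it on pdlsa: shift back: p−11=e, d−11=s, l−11=a, s−11=h, a−11=p → esahp; then reverse → phase.

phase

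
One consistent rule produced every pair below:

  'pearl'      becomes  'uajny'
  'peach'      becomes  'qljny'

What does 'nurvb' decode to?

smile

Two steps: reverse the string, then apply a Caesar shift of +9.
Undoing it on nurvb: shift back: n−9=e, u−9=l, r−9=i, v−9=m, b−9=s → elims; then reverse → smile.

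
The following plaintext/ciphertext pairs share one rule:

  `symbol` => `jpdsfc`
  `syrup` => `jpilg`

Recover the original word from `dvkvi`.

This is a Caesar cipher with shift 17.
Decoding dvkvi: d−17=m, v−17=e, k−17=t, v−17=e, i−17=r.

meter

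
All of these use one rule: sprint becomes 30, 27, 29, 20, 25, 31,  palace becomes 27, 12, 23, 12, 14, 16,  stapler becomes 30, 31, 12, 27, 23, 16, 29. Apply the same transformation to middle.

The number is (letter's place in the alphabet, a=1) + 11.
On middle: m=13→24, i=9→20, d=4→15, d=4→15, l=12→23, e=5→16.

24, 20, 15, 15, 23, 16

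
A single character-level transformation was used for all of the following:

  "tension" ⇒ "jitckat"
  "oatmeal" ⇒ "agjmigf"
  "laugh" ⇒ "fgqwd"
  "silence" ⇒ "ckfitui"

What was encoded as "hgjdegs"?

t(19)→j(9) and e(4)→i(8) fit y≡7x+6 (mod 26); the inverse of 7 mod 26 is 15. This is an affine cipher: with a=0,…,z=25, each position x becomes (7x+6) mod 26.
Undoing it on hgjdegs: h(7)→15·(7−6)≡15=p; g(6)→15·(6−6)≡0=a; j(9)→15·(9−6)≡19=t; d(3)→15·(3−6)≡7=h; e(4)→15·(4−6)≡22=w; g(6)→15·(6−6)≡0=a; s(18)→15·(18−6)≡24=y (all mod 26).

pathway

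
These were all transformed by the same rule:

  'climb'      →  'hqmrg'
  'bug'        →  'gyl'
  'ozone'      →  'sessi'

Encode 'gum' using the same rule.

The shift depends on letter class: consonant c→h is +5, but vowel i→m is +4. Two shifts are in play — +4 for a/e/i/o/u, +5 for every other letter.
On gum: g(cons)+5=l, u(vowel)+4=y, m(cons)+5=r.

lyr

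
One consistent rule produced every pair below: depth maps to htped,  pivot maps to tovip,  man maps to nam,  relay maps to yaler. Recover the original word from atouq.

quota

The output letters match the input read backwards: depth reversed is htped. The word is simply reversed.
Decoding atouq: then reverse → quota.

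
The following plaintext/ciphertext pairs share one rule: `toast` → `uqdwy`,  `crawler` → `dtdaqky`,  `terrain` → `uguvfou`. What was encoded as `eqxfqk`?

double

In toast: t→u is +1, o→q is +2, a→d is +3, s→w is +4 — the shift increases by 1 each position. Letter i (0-indexed) is shifted by i+1, so successive shifts are 1, 2, 3, ….
Reversing it on eqxfqk: e−1=d, q−2=o, x−3=u, f−4=b, q−5=l, k−6=e.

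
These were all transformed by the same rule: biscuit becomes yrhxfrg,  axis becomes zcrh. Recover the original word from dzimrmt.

warning

Each pair mirrors across the alphabet (b↔y, i↔r, s↔h): positions sum to 25. Each letter is replaced by its mirror in the alphabet: a↔z, b↔y, c↔x, and so on (the Atbash cipher).
Decoding dzimrmt: d↔w, z↔a, i↔r, m↔n, r↔i, m↔n, t↔g.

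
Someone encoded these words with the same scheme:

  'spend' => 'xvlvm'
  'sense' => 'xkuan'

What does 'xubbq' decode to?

In spend: s→x is +5, p→v is +6, e→l is +7, n→v is +8 — the shift increases by 1 each position. Each letter shifts forward by (position + 5), i.e. 5, 6, 7, … — the shift grows by one for each successive letter.
Reversing it on xubbq: x−5=s, u−6=o, b−7=u, b−8=t, q−9=h.

south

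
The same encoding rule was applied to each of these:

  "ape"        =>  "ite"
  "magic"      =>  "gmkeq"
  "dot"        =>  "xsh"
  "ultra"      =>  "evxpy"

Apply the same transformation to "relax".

bepiv

The output letters match the input read backwards, each shifted +4: ape reversed is epa. Two steps: reverse the string, then apply a Caesar shift of +4.
Applying it to relax: reverse → xaler; then shift: x+4=b, a+4=e, l+4=p, e+4=i, r+4=v.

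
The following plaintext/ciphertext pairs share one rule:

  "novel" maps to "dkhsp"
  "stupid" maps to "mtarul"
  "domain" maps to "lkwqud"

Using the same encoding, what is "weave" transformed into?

This is an affine cipher: with a=0,…,z=25, each position x becomes (7x+16) mod 26.
Applying it to weave: w(22)→7·22+16≡14=o; e(4)→7·4+16≡18=s; a(0)→7·0+16≡16=q; v(21)→7·21+16≡7=h; e(4)→7·4+16≡18=s (all mod 26).

osqhs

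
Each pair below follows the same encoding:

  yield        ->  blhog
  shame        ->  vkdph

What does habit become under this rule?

Compare letters: y→b is +3, i→l is +3, e→h is +3 — a constant shift. It's a constant shift of +3 (ROT3).
Applying it to habit: h+3=k, a+3=d, b+3=e, i+3=l, t+3=w.

kdelw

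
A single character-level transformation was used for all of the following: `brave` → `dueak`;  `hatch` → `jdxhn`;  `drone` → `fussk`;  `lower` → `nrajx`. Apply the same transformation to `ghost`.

In brave: b→d is +2, r→u is +3, a→e is +4, v→a is +5 — the shift increases by 1 each position. Each letter shifts forward by (position + 2), i.e. 2, 3, 4, … — the shift grows by one for each successive letter.
On ghost: g+2=i, h+3=k, o+4=s, s+5=x, t+6=z.

iksxz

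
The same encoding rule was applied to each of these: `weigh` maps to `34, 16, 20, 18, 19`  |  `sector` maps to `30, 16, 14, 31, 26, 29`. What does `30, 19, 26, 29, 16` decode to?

shore

w is letter #23 and maps to 34: an offset of 11. Letters become their 1-based position plus 11 (so a→12, b→13, …).
Decoding 30, 19, 26, 29, 16: 30→(30−11)÷1=19=s, 19→(19−11)÷1=8=h, 26→(26−11)÷1=15=o, 29→(29−11)÷1=18=r, 16→(16−11)÷1=5=e.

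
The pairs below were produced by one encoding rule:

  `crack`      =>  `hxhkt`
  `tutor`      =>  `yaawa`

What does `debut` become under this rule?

In crack: c→h is +5, r→x is +6, a→h is +7, c→k is +8 — the shift increases by 1 each position. Each letter shifts forward by (position + 5), i.e. 5, 6, 7, … — the shift grows by one for each successive letter.
Applying it to debut: d+5=i, e+6=k, b+7=i, u+8=c, t+9=c.

ikicc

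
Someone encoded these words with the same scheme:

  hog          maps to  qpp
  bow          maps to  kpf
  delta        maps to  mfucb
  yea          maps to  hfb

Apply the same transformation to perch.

The shift depends on letter class: consonant h→q is +9, but vowel o→p is +1. The rule splits by letter class: vowels +1, consonants +9.
On perch: p(cons)+9=y, e(vowel)+1=f, r(cons)+9=a, c(cons)+9=l, h(cons)+9=q.

yfalq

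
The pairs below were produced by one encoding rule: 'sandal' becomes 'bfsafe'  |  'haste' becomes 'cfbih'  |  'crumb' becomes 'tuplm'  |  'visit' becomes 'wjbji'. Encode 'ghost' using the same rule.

vczbi

s(18)→b(1) and a(0)→f(5) fit y≡7x+5 (mod 26); the inverse of 7 mod 26 is 15. Treating letters as 0–25, the rule is x ↦ 7x + 5 (mod 26).
Applying it to ghost: g(6)→7·6+5≡21=v; h(7)→7·7+5≡2=c; o(14)→7·14+5≡25=z; s(18)→7·18+5≡1=b; t(19)→7·19+5≡8=i (all mod 26).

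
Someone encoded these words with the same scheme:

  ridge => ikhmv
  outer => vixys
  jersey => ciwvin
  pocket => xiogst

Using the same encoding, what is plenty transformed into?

cxript

The output letters match the input read backwards, each shifted +4: ridge reversed is egdir. The word is reversed, then every letter is shifted forward by 4.
For plenty: reverse → ytnelp; then shift: y+4=c, t+4=x, n+4=r, e+4=i, l+4=p, p+4=t.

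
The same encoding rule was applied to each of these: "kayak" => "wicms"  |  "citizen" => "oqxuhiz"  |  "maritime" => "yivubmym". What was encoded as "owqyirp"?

command

Shifts by position in kayak: pos 0: k→w (+12), pos 1: a→i (+8), pos 2: y→c (+4), pos 3: a→m (+12), pos 4: k→s (+8) — repeating every 3. A repeating key of period 3 is used — shifts +12, +8, +4 over and over.
Reversing it on owqyirp: o−12=c, w−8=o, q−4=m, y−12=m, i−8=a, r−4=n, p−12=d.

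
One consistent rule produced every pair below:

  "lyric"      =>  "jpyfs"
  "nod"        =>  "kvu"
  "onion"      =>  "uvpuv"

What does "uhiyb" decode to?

The output letters match the input read backwards, each shifted +7: lyric reversed is ciryl. Read the word backwards and shift each letter +7.
Reversing it on uhiyb: shift back: u−7=n, h−7=a, i−7=b, y−7=r, b−7=u → nabru; then reverse → urban.

urban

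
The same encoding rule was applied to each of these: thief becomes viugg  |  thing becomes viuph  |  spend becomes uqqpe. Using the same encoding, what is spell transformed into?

It's a Vigenère-style cipher with numeric key [2,1,12]: position i shifts by key[i mod 3].
Applying it to spell: s+2=u, p+1=q, e+12=q, l+2=n, l+1=m.

uqqnm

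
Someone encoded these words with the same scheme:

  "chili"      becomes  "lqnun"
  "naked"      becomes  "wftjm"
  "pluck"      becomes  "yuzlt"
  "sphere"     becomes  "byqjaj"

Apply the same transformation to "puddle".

The shift depends on letter class: consonant c→l is +9, but vowel i→n is +5. Vowels shift forward by 5 and consonants shift forward by 9.
For puddle: p(cons)+9=y, u(vowel)+5=z, d(cons)+9=m, d(cons)+9=m, l(cons)+9=u, e(vowel)+5=j.

yzmmuj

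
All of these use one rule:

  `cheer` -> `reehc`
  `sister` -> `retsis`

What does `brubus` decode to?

suburb

The output letters match the input read backwards: cheer reversed is reehc. The word is simply reversed.
Decoding brubus: then reverse → suburb.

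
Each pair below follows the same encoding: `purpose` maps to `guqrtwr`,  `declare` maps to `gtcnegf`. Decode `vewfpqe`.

conduct

Read the word backwards and shift each letter +2.
Reversing it on vewfpqe: shift back: v−2=t, e−2=c, w−2=u, f−2=d, p−2=n, q−2=o, e−2=c → tcudnoc; then reverse → conduct.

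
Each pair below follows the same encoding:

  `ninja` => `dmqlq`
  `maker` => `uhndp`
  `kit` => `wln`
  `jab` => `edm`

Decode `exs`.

pub

The output letters match the input read backwards, each shifted +3: ninja reversed is ajnin. Two steps: reverse the string, then apply a Caesar shift of +3.
Decoding exs: shift back: e−3=b, x−3=u, s−3=p → bup; then reverse → pub.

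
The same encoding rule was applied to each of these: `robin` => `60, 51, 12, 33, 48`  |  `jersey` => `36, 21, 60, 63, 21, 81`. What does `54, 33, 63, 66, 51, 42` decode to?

r(#18)→60 and o(#15)→51: differences scale by 3, so n = 3·pos + 6. Each letter becomes 3×(its alphabet position, a=1..z=26) + 6.
Decoding 54, 33, 63, 66, 51, 42: 54→(54−6)÷3=16=p, 33→(33−6)÷3=9=i, 63→(63−6)÷3=19=s, 66→(66−6)÷3=20=t, 51→(51−6)÷3=15=o, 42→(42−6)÷3=12=l.

pistol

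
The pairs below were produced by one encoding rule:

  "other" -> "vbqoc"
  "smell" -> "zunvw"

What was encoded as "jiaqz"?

Each letter shifts forward by (position + 7), i.e. 7, 8, 9, … — the shift grows by one for each successive letter.
Decoding jiaqz: j−7=c, i−8=a, a−9=r, q−10=g, z−11=o.

cargo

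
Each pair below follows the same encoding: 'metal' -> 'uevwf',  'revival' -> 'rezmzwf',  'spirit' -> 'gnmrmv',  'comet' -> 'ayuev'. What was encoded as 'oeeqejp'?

weekend

Treating letters as 0–25, the rule is x ↦ 15x + 22 (mod 26).
Undoing it on oeeqejp: o(14)→7·(14−22)≡22=w; e(4)→7·(4−22)≡4=e; e(4)→7·(4−22)≡4=e; q(16)→7·(16−22)≡10=k; e(4)→7·(4−22)≡4=e; j(9)→7·(9−22)≡13=n; p(15)→7·(15−22)≡3=d (all mod 26).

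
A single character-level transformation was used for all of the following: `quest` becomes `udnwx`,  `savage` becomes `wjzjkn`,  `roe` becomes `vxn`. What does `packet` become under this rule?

The shift depends on letter class: consonant q→u is +4, but vowel u→d is +9. Two shifts are in play — +9 for a/e/i/o/u, +4 for every other letter.
For packet: p(cons)+4=t, a(vowel)+9=j, c(cons)+4=g, k(cons)+4=o, e(vowel)+9=n, t(cons)+4=x.

tjgonx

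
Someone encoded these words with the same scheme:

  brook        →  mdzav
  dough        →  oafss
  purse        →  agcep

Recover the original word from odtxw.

Shifts by position in brook: pos 0: b→m (+11), pos 1: r→d (+12), pos 2: o→z (+11), pos 3: o→a (+12) — repeating every 2. A repeating key of period 2 is used — shifts +11, +12 over and over.
Reversing it on odtxw: o−11=d, d−12=r, t−11=i, x−12=l, w−11=l.

drill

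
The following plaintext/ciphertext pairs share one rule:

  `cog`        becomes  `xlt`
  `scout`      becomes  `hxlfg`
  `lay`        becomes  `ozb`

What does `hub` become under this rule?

sfy

Letters are reflected about the middle of the alphabet (position → 25−position): Atbash.
Applying it to hub: h↔s, u↔f, b↔y.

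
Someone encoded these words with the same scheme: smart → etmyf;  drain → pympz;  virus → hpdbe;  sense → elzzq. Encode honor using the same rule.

A repeating key of period 2 is used — shifts +12, +7 over and over.
Applying it to honor: h+12=t, o+7=v, n+12=z, o+7=v, r+12=d.

tvzvd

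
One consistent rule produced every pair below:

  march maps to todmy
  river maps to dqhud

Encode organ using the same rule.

The output letters match the input read backwards, each shifted +12: march reversed is hcram. Read the word backwards and shift each letter +12.
On organ: reverse → nagro; then shift: n+12=z, a+12=m, g+12=s, r+12=d, o+12=a.

zmsda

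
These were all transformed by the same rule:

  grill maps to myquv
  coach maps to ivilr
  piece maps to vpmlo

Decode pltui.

jelly

In grill: g→m is +6, r→y is +7, i→q is +8, l→u is +9 — the shift increases by 1 each position. The shift increases by 1 at each position, starting from +6: 6, 7, 8, ….
Decoding pltui: p−6=j, l−7=e, t−8=l, u−9=l, i−10=y.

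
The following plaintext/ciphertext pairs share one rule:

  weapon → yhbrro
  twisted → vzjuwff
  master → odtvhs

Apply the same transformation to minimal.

Shifts by position in weapon: pos 0: w→y (+2), pos 1: e→h (+3), pos 2: a→b (+1), pos 3: p→r (+2), pos 4: o→r (+3), pos 5: n→o (+1) — repeating every 3. It's a Vigenère-style cipher with numeric key [2,3,1]: position i shifts by key[i mod 3].
Applying it to minimal: m+2=o, i+3=l, n+1=o, i+2=k, m+3=p, a+1=b, l+2=n.

olokpbn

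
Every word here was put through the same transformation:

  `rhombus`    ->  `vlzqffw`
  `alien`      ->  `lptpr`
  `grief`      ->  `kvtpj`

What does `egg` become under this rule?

The shift depends on letter class: consonant r→v is +4, but vowel o→z is +11. The rule splits by letter class: vowels +11, consonants +4.
Applying it to egg: e(vowel)+11=p, g(cons)+4=k, g(cons)+4=k.

pkk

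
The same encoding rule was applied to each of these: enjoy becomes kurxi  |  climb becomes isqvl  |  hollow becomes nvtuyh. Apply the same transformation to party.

vhzci

Each letter shifts forward by (position + 6), i.e. 6, 7, 8, … — the shift grows by one for each successive letter.
For party: p+6=v, a+7=h, r+8=z, t+9=c, y+10=i.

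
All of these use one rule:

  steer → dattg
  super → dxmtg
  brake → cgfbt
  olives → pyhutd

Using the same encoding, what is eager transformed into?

tfntg

s(18)→d(3) and t(19)→a(0) fit y≡23x+5 (mod 26); the inverse of 23 mod 26 is 17. Treating letters as 0–25, the rule is x ↦ 23x + 5 (mod 26).
On eager: e(4)→23·4+5≡19=t; a(0)→23·0+5≡5=f; g(6)→23·6+5≡13=n; e(4)→23·4+5≡19=t; r(17)→23·17+5≡6=g (all mod 26).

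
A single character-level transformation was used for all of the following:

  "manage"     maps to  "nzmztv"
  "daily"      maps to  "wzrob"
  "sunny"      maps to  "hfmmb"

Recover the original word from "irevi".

river

Each pair mirrors across the alphabet (m↔n, a↔z, n↔m): positions sum to 25. Letters are reflected about the middle of the alphabet (position → 25−position): Atbash.
Reversing it on irevi: i↔r, r↔i, e↔v, v↔e, i↔r.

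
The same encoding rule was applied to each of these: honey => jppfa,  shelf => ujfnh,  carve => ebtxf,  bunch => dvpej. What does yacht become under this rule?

abejv

The shift depends on letter class: consonant h→j is +2, but vowel o→p is +1. Two shifts are in play — +1 for a/e/i/o/u, +2 for every other letter.
Applying it to yacht: y(cons)+2=a, a(vowel)+1=b, c(cons)+2=e, h(cons)+2=j, t(cons)+2=v.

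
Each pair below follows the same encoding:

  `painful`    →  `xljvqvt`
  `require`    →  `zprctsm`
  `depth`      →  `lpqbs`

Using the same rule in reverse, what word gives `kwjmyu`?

It's a Vigenère-style cipher with numeric key [8,11,1]: position i shifts by key[i mod 3].
Reversing it on kwjmyu: k−8=c, w−11=l, j−1=i, m−8=e, y−11=n, u−1=t.

client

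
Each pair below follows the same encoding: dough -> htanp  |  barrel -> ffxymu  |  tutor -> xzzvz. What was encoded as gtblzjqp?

The shift increases by 1 at each position, starting from +4: 4, 5, 6, ….
Decoding gtblzjqp: g−4=c, t−5=o, b−6=v, l−7=e, z−8=r, j−9=a, q−10=g, p−11=e.

coverage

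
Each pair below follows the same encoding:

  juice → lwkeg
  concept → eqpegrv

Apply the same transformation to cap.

This is a Caesar cipher with shift 2.
Applying it to cap: c+2=e, a+2=c, p+2=r.

ecr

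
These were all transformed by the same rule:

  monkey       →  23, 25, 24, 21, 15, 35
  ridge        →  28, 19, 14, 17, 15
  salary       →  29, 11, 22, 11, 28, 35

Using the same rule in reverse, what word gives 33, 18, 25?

who

m is letter #13 and maps to 23: an offset of 10. Letters become their 1-based position plus 10 (so a→11, b→12, …).
Decoding 33, 18, 25: 33→(33−10)÷1=23=w, 18→(18−10)÷1=8=h, 25→(25−10)÷1=15=o.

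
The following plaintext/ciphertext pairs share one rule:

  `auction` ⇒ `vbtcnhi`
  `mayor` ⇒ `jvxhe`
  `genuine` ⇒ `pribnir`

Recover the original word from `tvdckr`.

castle

Each letter's alphabet position (a=0..z=25) is mapped through 25·x+21 mod 26 — an affine cipher.
Reversing it on tvdckr: t(19)→25·(19−21)≡2=c; v(21)→25·(21−21)≡0=a; d(3)→25·(3−21)≡18=s; c(2)→25·(2−21)≡19=t; k(10)→25·(10−21)≡11=l; r(17)→25·(17−21)≡4=e (all mod 26).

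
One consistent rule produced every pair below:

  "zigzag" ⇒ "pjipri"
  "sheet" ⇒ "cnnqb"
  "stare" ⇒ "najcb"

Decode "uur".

The output letters match the input read backwards, each shifted +9: zigzag reversed is gazgiz. Read the word backwards and shift each letter +9.
Reversing it on uur: shift back: u−9=l, u−9=l, r−9=i → lli; then reverse → ill.

ill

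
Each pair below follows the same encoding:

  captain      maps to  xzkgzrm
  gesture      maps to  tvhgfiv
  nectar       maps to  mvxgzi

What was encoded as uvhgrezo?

Each pair mirrors across the alphabet (c↔x, a↔z, p↔k): positions sum to 25. This is the alphabet-reversal cipher (Atbash): a becomes z, b becomes y, etc.
Reversing it on uvhgrezo: u↔f, v↔e, h↔s, g↔t, r↔i, e↔v, z↔a, o↔l.

festival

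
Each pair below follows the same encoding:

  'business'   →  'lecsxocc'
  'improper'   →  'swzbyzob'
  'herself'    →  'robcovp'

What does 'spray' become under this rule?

czbki

Compare letters: b→l is +10, u→e is +10, s→c is +10 — a constant shift. Every letter moves 10 places later in the alphabet, wrapping around z→a.
On spray: s+10=c, p+10=z, r+10=b, a+10=k, y+10=i.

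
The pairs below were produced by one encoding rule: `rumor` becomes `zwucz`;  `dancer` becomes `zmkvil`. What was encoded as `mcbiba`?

The output letters match the input read backwards, each shifted +8: rumor reversed is romur. Read the word backwards and shift each letter +8.
Reversing it on mcbiba: shift back: m−8=e, c−8=u, b−8=t, i−8=a, b−8=t, a−8=s → eutats; then reverse → statue.

statue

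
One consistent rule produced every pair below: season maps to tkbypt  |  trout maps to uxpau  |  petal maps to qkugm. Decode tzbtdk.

stance

Shifts by position in season: pos 0: s→t (+1), pos 1: e→k (+6), pos 2: a→b (+1), pos 3: s→y (+6) — repeating every 2. A repeating key of period 2 is used — shifts +1, +6 over and over.
Reversing it on tzbtdk: t−1=s, z−6=t, b−1=a, t−6=n, d−1=c, k−6=e.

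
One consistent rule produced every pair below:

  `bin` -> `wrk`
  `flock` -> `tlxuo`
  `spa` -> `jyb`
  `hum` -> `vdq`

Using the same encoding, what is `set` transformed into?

The output letters match the input read backwards, each shifted +9: bin reversed is nib. Two steps: reverse the string, then apply a Caesar shift of +9.
On set: reverse → tes; then shift: t+9=c, e+9=n, s+9=b.

cnb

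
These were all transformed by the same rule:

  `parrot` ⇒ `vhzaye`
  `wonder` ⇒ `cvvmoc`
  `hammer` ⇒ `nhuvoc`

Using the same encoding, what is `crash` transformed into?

iyibr

In parrot: p→v is +6, a→h is +7, r→z is +8, r→a is +9 — the shift increases by 1 each position. The shift increases by 1 at each position, starting from +6: 6, 7, 8, ….
For crash: c+6=i, r+7=y, a+8=i, s+9=b, h+10=r.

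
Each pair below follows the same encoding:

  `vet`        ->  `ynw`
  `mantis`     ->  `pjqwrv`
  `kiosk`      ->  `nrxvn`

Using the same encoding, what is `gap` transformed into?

jjs

Vowels shift forward by 9 and consonants shift forward by 3.
For gap: g(cons)+3=j, a(vowel)+9=j, p(cons)+3=s.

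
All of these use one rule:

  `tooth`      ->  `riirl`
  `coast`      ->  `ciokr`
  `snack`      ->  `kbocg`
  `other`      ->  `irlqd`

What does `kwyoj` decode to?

squad

t(19)→r(17) and o(14)→i(8) fit y≡7x+14 (mod 26); the inverse of 7 mod 26 is 15. Each letter's alphabet position (a=0..z=25) is mapped through 7·x+14 mod 26 — an affine cipher.
Undoing it on kwyoj: k(10)→15·(10−14)≡18=s; w(22)→15·(22−14)≡16=q; y(24)→15·(24−14)≡20=u; o(14)→15·(14−14)≡0=a; j(9)→15·(9−14)≡3=d (all mod 26).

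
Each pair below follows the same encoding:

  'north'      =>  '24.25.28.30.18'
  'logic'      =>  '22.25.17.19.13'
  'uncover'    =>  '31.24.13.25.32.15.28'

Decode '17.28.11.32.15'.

grave

n is letter #14 and maps to 24: an offset of 10. Letters become their 1-based position plus 10 (so a→11, b→12, …).
Decoding 17.28.11.32.15: 17→(17−10)÷1=7=g, 28→(28−10)÷1=18=r, 11→(11−10)÷1=1=a, 32→(32−10)÷1=22=v, 15→(15−10)÷1=5=e.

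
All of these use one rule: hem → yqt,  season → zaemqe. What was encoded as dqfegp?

The output letters match the input read backwards, each shifted +12: hem reversed is meh. Two steps: reverse the string, then apply a Caesar shift of +12.
Decoding dqfegp: shift back: d−12=r, q−12=e, f−12=t, e−12=s, g−12=u, p−12=d → retsud; then reverse → duster.

duster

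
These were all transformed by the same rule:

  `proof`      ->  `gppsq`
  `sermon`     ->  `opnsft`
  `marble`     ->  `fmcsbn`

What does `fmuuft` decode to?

settle

The output letters match the input read backwards, each shifted +1: proof reversed is foorp. Read the word backwards and shift each letter +1.
Decoding fmuuft: shift back: f−1=e, m−1=l, u−1=t, u−1=t, f−1=e, t−1=s → elttes; then reverse → settle.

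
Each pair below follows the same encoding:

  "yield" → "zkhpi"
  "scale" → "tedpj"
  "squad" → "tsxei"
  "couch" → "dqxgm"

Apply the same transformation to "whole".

In yield: y→z is +1, i→k is +2, e→h is +3, l→p is +4 — the shift increases by 1 each position. Letter i (0-indexed) is shifted by i+1, so successive shifts are 1, 2, 3, ….
On whole: w+1=x, h+2=j, o+3=r, l+4=p, e+5=j.

xjrpj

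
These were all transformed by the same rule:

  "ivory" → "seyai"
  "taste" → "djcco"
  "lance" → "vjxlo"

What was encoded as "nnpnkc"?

Shifts by position in ivory: pos 0: i→s (+10), pos 1: v→e (+9), pos 2: o→y (+10), pos 3: r→a (+9) — repeating every 2. The shifts repeat in a cycle of length 2: positions 0,1,… shift by +10, +9, then the pattern repeats.
Reversing it on nnpnkc: n−10=d, n−9=e, p−10=f, n−9=e, k−10=a, c−9=t.

defeat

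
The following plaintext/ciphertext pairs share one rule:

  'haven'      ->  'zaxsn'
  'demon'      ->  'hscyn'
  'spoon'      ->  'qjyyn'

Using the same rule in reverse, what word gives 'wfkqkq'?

crisis

h(7)→z(25) and a(0)→a(0) fit y≡11x+0 (mod 26); the inverse of 11 mod 26 is 19. Treating letters as 0–25, the rule is x ↦ 11x + 0 (mod 26).
Decoding wfkqkq: w(22)→19·(22−0)≡2=c; f(5)→19·(5−0)≡17=r; k(10)→19·(10−0)≡8=i; q(16)→19·(16−0)≡18=s; k(10)→19·(10−0)≡8=i; q(16)→19·(16−0)≡18=s (all mod 26).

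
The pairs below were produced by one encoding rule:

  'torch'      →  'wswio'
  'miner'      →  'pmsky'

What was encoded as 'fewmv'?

In torch: t→w is +3, o→s is +4, r→w is +5, c→i is +6 — the shift increases by 1 each position. Each letter shifts forward by (position + 3), i.e. 3, 4, 5, … — the shift grows by one for each successive letter.
Decoding fewmv: f−3=c, e−4=a, w−5=r, m−6=g, v−7=o.

cargo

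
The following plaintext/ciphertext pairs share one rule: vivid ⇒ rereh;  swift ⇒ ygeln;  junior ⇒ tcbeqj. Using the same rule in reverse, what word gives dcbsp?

Each letter's alphabet position (a=0..z=25) is mapped through 15·x+14 mod 26 — an affine cipher.
Reversing it on dcbsp: d(3)→7·(3−14)≡1=b; c(2)→7·(2−14)≡20=u; b(1)→7·(1−14)≡13=n; s(18)→7·(18−14)≡2=c; p(15)→7·(15−14)≡7=h (all mod 26).

bunch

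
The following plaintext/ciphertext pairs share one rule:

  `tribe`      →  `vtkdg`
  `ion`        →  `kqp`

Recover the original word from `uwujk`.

sushi

Compare letters: t→v is +2, r→t is +2, i→k is +2 — a constant shift. Each letter is shifted forward by 2 in the alphabet (a Caesar shift of +2).
Decoding uwujk: u−2=s, w−2=u, u−2=s, j−2=h, k−2=i.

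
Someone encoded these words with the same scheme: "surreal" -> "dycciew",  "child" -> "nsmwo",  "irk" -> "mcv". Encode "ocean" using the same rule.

sniey

The shift depends on letter class: consonant s→d is +11, but vowel u→y is +4. The rule splits by letter class: vowels +4, consonants +11.
Applying it to ocean: o(vowel)+4=s, c(cons)+11=n, e(vowel)+4=i, a(vowel)+4=e, n(cons)+11=y.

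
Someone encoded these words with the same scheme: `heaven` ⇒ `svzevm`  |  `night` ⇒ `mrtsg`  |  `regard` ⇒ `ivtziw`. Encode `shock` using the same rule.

Letters are reflected about the middle of the alphabet (position → 25−position): Atbash.
On shock: s↔h, h↔s, o↔l, c↔x, k↔p.

hslxp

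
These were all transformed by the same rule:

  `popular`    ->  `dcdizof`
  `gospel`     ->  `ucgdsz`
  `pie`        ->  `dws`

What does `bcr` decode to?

Compare letters: p→d is +14, o→c is +14, p→d is +14 — a constant shift. It's a constant shift of +14 (ROT14).
Decoding bcr: b−14=n, c−14=o, r−14=d.

nod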